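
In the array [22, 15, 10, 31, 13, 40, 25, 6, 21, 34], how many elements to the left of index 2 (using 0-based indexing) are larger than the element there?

The element at index 2 is 10.
Elements before it: 22, 15
Those larger than 10: 22, 15

2 such elements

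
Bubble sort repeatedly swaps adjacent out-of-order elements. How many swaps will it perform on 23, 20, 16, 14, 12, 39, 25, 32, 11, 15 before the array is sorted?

The minimum number of adjacent swaps to sort an array equals its inversion count, since every such swap removes exactly one inversion.
Count inversions — for each element, later elements that are smaller:
23: 20, 16, 14, 12, 11, 15 → 6
20: 16, 14, 12, 11, 15 → 5
16: 14, 12, 11, 15 → 4
14: 12, 11 → 2
12: 11 → 1
39: 25, 32, 11, 15 → 4
25: 11, 15 → 2
32: 11, 15 → 2
11: none → 0
15: none → 0
Total inversions: 6 + 5 + 4 + 2 + 1 + 4 + 2 + 2 + 0 + 0 = 26

26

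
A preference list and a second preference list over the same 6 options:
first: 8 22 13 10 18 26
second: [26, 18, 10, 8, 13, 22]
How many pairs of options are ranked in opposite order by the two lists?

There are 13 pairs.

Assign each item its position (1..6) in the first ordering, then rewrite the second ordering as that position sequence:
positions: 8→1, 22→2, 13→3, 10→4, 18→5, 26→6
second ordering as positions: [6, 5, 4, 1, 3, 2]
Discordant pairs = inversions in this position sequence.
6: 5, 4, 1, 3, 2 → 5
5: 4, 1, 3, 2 → 4
4: 1, 3, 2 → 3
1: 0
3: 2 → 1
2: 0
Total: 5 + 4 + 3 + 0 + 1 + 0 = 13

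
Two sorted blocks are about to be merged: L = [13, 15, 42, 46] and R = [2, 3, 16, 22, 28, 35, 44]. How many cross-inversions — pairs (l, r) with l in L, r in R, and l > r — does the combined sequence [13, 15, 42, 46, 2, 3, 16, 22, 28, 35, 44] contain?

17

For each element r of the right run, count left-run elements greater than r:
r = 2: 13, 15, 42, 46 → 4
r = 3: 13, 15, 42, 46 → 4
r = 16: 42, 46 → 2
r = 22: 42, 46 → 2
r = 28: 42, 46 → 2
r = 35: 42, 46 → 2
r = 44: 46 → 1
Cross-inversions: 4 + 4 + 2 + 2 + 2 + 2 + 1 = 17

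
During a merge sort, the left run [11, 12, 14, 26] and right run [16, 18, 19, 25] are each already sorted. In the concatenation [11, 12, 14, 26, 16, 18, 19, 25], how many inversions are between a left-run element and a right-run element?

Take each right-half value and tally the left-half values above it:
r = 16: 26 → 1
r = 18: 26 → 1
r = 19: 26 → 1
r = 25: 26 → 1
Cross-inversions: 1 + 1 + 1 + 1 = 4

4 cross-inversions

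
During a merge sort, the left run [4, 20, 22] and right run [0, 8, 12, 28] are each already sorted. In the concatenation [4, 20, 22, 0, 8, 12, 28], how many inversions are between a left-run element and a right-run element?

Count, for every r in R, how many entries of L exceed r:
r = 0: 4, 20, 22 → 3
r = 8: 20, 22 → 2
r = 12: 20, 22 → 2
r = 28: none → 0
Cross-inversions: 3 + 2 + 2 + 0 = 7

7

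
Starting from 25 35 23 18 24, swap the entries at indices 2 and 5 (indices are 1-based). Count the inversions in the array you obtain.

6 inversions

Positions 2 and 5 hold 35 and 24; after swapping, the array is [25, 24, 23, 18, 35].
For each element, count later entries that are smaller:
25 → 24, 23, 18 → 3
24 → 23, 18 → 2
23 → 18 → 1
18 → none → 0
35 → none → 0
Sum: 3 + 2 + 1 + 0 + 0 = 6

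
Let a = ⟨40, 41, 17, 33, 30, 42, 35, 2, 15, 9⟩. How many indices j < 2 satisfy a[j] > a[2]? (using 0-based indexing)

2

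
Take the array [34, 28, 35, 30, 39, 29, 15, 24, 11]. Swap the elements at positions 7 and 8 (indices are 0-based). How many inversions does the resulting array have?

Positions 7 and 8 hold 24 and 11; after swapping, the array is [34, 28, 35, 30, 39, 29, 15, 11, 24].
Sweep left to right; for each value list the smaller values that follow it:
34 → 28, 30, 29, 15, 11, 24 → 6
28 → 15, 11, 24 → 3
35 → 30, 29, 15, 11, 24 → 5
30 → 29, 15, 11, 24 → 4
39 → 29, 15, 11, 24 → 4
29 → 15, 11, 24 → 3
15 → 11 → 1
11 → none → 0
24 → none → 0
Sum: 6 + 3 + 5 + 4 + 4 + 3 + 1 + 0 + 0 = 26

26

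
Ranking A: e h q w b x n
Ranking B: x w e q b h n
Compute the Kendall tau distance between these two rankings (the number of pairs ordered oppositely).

Assign each item its position (1..7) in the first ordering, then rewrite the second ordering as that position sequence:
positions: e→1, h→2, q→3, w→4, b→5, x→6, n→7
second ordering as positions: [6, 4, 1, 3, 5, 2, 7]
Discordant pairs = inversions in this position sequence.
6: 4, 1, 3, 5, 2 → 5
4: 1, 3, 2 → 3
1: 0
3: 2 → 1
5: 2 → 1
2: 0
7: 0
Total: 5 + 3 + 0 + 1 + 1 + 0 + 0 = 10

10 discordant pairs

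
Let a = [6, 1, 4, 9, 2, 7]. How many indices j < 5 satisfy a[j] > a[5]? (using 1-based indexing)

The element at index 5 is 2.
Elements before it: 6, 1, 4, 9
Those larger than 2: 6, 4, 9

3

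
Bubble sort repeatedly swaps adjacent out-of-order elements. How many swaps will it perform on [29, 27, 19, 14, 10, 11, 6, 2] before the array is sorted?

Each adjacent swap fixes exactly one inversion, so the minimum swap count equals the number of inversions.
Count inversions — for each element, later elements that are smaller:
29: 27, 19, 14, 10, 11, 6, 2 → 7
27: 19, 14, 10, 11, 6, 2 → 6
19: 14, 10, 11, 6, 2 → 5
14: 10, 11, 6, 2 → 4
10: 6, 2 → 2
11: 6, 2 → 2
6: 2 → 1
2: none → 0
Total inversions: 7 + 6 + 5 + 4 + 2 + 2 + 1 + 0 = 27

27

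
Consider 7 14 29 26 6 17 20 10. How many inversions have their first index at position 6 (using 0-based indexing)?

1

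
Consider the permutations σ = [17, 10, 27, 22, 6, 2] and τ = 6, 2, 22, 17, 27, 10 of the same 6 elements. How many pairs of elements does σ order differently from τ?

12

Assign each item its position (1..6) in the first ordering, then rewrite the second ordering as that position sequence:
positions: 17→1, 10→2, 27→3, 22→4, 6→5, 2→6
second ordering as positions: [5, 6, 4, 1, 3, 2]
Discordant pairs = inversions in this position sequence.
5: 4, 1, 3, 2 → 4
6: 4, 1, 3, 2 → 4
4: 1, 3, 2 → 3
1: 0
3: 2 → 1
2: 0
Total: 4 + 4 + 3 + 0 + 1 + 0 = 12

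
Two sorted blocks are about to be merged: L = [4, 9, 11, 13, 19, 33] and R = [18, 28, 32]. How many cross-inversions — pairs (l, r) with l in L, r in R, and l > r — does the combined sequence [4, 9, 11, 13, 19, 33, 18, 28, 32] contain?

4

Take each right-half value and tally the left-half values above it:
r = 18: 19, 33 → 2
r = 28: 33 → 1
r = 32: 33 → 1
Cross-inversions: 2 + 1 + 1 = 4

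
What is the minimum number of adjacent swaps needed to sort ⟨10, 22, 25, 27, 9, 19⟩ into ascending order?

Each adjacent swap fixes exactly one inversion, so the minimum swap count equals the number of inversions.
Count inversions — for each element, later elements that are smaller:
10: 9 → 1
22: 9, 19 → 2
25: 9, 19 → 2
27: 9, 19 → 2
9: none → 0
19: none → 0
Total inversions: 1 + 2 + 2 + 2 + 0 + 0 = 7

7 adjacent swaps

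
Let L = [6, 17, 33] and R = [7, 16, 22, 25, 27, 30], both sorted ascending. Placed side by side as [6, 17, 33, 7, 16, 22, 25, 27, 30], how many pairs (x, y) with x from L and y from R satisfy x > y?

For each element r of the right run, count left-run elements greater than r:
r = 7: 17, 33 → 2
r = 16: 17, 33 → 2
r = 22: 33 → 1
r = 25: 33 → 1
r = 27: 33 → 1
r = 30: 33 → 1
Cross-inversions: 2 + 2 + 1 + 1 + 1 + 1 = 8

Split inversions: 8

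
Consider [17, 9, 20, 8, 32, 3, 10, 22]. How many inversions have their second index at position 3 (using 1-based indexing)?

The element at index 3 is 20.
Elements before it: 17, 9
None of them are larger than 20.

0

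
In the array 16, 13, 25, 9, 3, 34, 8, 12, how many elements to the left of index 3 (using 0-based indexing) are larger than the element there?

The element at index 3 is 9.
Elements before it: 16, 13, 25
Those larger than 9: 16, 13, 25

3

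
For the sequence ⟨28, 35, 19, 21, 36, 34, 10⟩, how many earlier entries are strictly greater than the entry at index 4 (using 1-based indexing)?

The element at index 4 is 21.
Elements before it: 28, 35, 19
Those larger than 21: 28, 35

2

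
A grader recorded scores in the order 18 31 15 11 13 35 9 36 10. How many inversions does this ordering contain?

21

Count, for each position, how many later elements it exceeds:
18: 5
31: 5
15: 4
11: 2
13: 2
35: 2
9: 0
36: 1
10: 0
Sum: 5 + 5 + 4 + 2 + 2 + 2 + 0 + 1 + 0 = 21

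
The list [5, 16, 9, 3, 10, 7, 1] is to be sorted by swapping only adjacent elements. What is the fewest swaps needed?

Minimum adjacent swaps = number of inversions (each swap of adjacent out-of-order elements removes one inversion and no swap can remove more).
Count inversions — for each element, later elements that are smaller:
5: 3, 1 → 2
16: 9, 3, 10, 7, 1 → 5
9: 3, 7, 1 → 3
3: 1 → 1
10: 7, 1 → 2
7: 1 → 1
1: none → 0
Total inversions: 2 + 5 + 3 + 1 + 2 + 1 + 0 = 14

14 adjacent swaps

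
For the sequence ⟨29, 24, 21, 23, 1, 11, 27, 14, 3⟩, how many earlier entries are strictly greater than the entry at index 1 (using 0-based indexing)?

1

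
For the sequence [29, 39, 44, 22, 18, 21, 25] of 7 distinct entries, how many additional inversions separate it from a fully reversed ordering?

7 inversions short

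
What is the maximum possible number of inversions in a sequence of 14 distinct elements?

The maximum occurs when the array is in strictly decreasing order: every one of the C(14, 2) pairs is inverted.
C(14, 2) = 14·13/2 = 91

91 inversions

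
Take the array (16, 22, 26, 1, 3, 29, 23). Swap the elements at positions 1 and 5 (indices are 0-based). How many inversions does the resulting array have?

11 inversions

Positions 1 and 5 hold 22 and 29; after swapping, the array is [16, 29, 26, 1, 3, 22, 23].
For each element, count later entries that are smaller:
16: 2
29: 5
26: 4
1: 0
3: 0
22: 0
23: 0
Sum: 2 + 5 + 4 + 0 + 0 + 0 + 0 = 11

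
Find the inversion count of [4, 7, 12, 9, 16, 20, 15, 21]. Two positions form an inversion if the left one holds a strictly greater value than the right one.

3 inversions

Sweep left to right; for each value list the smaller values that follow it:
4: 0
7: 0
12: 1
9: 0
16: 1
20: 1
15: 0
21: 0
Sum: 0 + 0 + 1 + 0 + 1 + 1 + 0 + 0 = 3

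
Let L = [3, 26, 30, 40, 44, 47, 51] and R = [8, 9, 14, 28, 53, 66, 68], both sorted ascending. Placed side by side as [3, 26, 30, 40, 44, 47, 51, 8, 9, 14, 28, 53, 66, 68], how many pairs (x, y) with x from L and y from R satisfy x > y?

Count, for every r in R, how many entries of L exceed r:
r = 8: 26, 30, 40, 44, 47, 51 → 6
r = 9: 26, 30, 40, 44, 47, 51 → 6
r = 14: 26, 30, 40, 44, 47, 51 → 6
r = 28: 30, 40, 44, 47, 51 → 5
r = 53: none → 0
r = 66: none → 0
r = 68: none → 0
Cross-inversions: 6 + 6 + 6 + 5 + 0 + 0 + 0 = 23

23 cross-inversions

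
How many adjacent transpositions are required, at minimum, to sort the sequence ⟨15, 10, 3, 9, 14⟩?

The minimum number of adjacent swaps to sort an array equals its inversion count, since every such swap removes exactly one inversion.
Count inversions — for each element, later elements that are smaller:
15: 10, 3, 9, 14 → 4
10: 3, 9 → 2
3: none → 0
9: none → 0
14: none → 0
Total inversions: 4 + 2 + 0 + 0 + 0 = 6

6 swaps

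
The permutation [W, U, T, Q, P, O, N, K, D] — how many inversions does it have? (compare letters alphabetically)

Sweep left to right; for each value list the smaller values that follow it:
W: 8
U: 7
T: 6
Q: 5
P: 4
O: 3
N: 2
K: 1
D: 0
Sum: 8 + 7 + 6 + 5 + 4 + 3 + 2 + 1 + 0 = 36

Out-of-order pairs: 36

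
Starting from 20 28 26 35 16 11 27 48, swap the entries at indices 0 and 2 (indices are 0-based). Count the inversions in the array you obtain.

Positions 0 and 2 hold 20 and 26; after swapping, the array is [26, 28, 20, 35, 16, 11, 27, 48].
Element-by-element contributions:
26: 3
28: 4
20: 2
35: 3
16: 1
11: 0
27: 0
48: 0
Sum: 3 + 4 + 2 + 3 + 1 + 0 + 0 + 0 = 13

13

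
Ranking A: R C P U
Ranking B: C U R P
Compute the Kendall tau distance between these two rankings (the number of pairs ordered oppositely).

Discordant pairs: 3

Assign each item its position (1..4) in the first ordering, then rewrite the second ordering as that position sequence:
positions: R→1, C→2, P→3, U→4
second ordering as positions: [2, 4, 1, 3]
Discordant pairs = inversions in this position sequence.
2: 1 → 1
4: 1, 3 → 2
1: 0
3: 0
Total: 1 + 2 + 0 + 0 = 3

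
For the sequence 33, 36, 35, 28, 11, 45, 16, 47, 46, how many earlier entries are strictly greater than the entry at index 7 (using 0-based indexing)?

The element at index 7 is 47.
Elements before it: 33, 36, 35, 28, 11, 45, 16
None of them are larger than 47.

0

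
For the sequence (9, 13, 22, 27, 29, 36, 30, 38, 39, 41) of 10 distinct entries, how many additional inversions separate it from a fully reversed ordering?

44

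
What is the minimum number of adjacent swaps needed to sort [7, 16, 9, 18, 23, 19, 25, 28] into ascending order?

Adjacent swaps: 2

Minimum adjacent swaps = number of inversions (each swap of adjacent out-of-order elements removes one inversion and no swap can remove more).
Count inversions — for each element, later elements that are smaller:
7: none → 0
16: 9 → 1
9: none → 0
18: none → 0
23: 19 → 1
19: none → 0
25: none → 0
28: none → 0
Total inversions: 0 + 1 + 0 + 0 + 1 + 0 + 0 + 0 = 2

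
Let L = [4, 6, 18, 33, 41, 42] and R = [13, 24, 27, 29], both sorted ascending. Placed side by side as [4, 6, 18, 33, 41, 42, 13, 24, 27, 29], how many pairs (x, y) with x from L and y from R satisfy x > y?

There are 13 split inversions.

Take each right-half value and tally the left-half values above it:
r = 13: 18, 33, 41, 42 → 4
r = 24: 33, 41, 42 → 3
r = 27: 33, 41, 42 → 3
r = 29: 33, 41, 42 → 3
Cross-inversions: 4 + 3 + 3 + 3 = 13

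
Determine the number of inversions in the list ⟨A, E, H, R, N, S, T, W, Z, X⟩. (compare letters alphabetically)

Element-by-element contributions:
A → none → 0
E → none → 0
H → none → 0
R → N → 1
N → none → 0
S → none → 0
T → none → 0
W → none → 0
Z → X → 1
X → none → 0
Sum: 0 + 0 + 0 + 1 + 0 + 0 + 0 + 0 + 1 + 0 = 2

2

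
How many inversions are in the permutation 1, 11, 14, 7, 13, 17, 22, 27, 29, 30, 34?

Sweep left to right; for each value list the smaller values that follow it:
1: 0
11: 1
14: 2
7: 0
13: 0
17: 0
22: 0
27: 0
29: 0
30: 0
34: 0
Sum: 0 + 1 + 2 + 0 + 0 + 0 + 0 + 0 + 0 + 0 + 0 = 3

3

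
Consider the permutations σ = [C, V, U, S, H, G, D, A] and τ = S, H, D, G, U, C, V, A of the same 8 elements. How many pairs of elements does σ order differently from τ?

Assign each item its position (1..8) in the first ordering, then rewrite the second ordering as that position sequence:
positions: C→1, V→2, U→3, S→4, H→5, G→6, D→7, A→8
second ordering as positions: [4, 5, 7, 6, 3, 1, 2, 8]
Discordant pairs = inversions in this position sequence.
4: 3, 1, 2 → 3
5: 3, 1, 2 → 3
7: 6, 3, 1, 2 → 4
6: 3, 1, 2 → 3
3: 1, 2 → 2
1: 0
2: 0
8: 0
Total: 3 + 3 + 4 + 3 + 2 + 0 + 0 + 0 = 15

15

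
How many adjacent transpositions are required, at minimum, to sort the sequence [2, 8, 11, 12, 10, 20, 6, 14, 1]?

16

Minimum adjacent swaps = number of inversions (each swap of adjacent out-of-order elements removes one inversion and no swap can remove more).
Count inversions — for each element, later elements that are smaller:
2: 1 → 1
8: 6, 1 → 2
11: 10, 6, 1 → 3
12: 10, 6, 1 → 3
10: 6, 1 → 2
20: 6, 14, 1 → 3
6: 1 → 1
14: 1 → 1
1: none → 0
Total inversions: 1 + 2 + 3 + 3 + 2 + 3 + 1 + 1 + 0 = 16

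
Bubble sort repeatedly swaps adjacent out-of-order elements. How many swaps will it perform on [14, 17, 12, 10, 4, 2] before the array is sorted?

Each adjacent swap fixes exactly one inversion, so the minimum swap count equals the number of inversions.
Count inversions — for each element, later elements that are smaller:
14: 12, 10, 4, 2 → 4
17: 12, 10, 4, 2 → 4
12: 10, 4, 2 → 3
10: 4, 2 → 2
4: 2 → 1
2: none → 0
Total inversions: 4 + 4 + 3 + 2 + 1 + 0 = 14

14 adjacent swaps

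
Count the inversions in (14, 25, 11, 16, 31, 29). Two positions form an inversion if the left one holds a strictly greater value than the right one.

Count, for each position, how many later elements it exceeds:
14: 1
25: 2
11: 0
16: 0
31: 1
29: 0
Sum: 1 + 2 + 0 + 0 + 1 + 0 = 4

4 inversions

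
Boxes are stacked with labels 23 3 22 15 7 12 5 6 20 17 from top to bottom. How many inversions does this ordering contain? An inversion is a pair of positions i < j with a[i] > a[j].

For each element, count later entries that are smaller:
23: 9
3: 0
22: 7
15: 4
7: 2
12: 2
5: 0
6: 0
20: 1
17: 0
Sum: 9 + 0 + 7 + 4 + 2 + 2 + 0 + 0 + 1 + 0 = 25

25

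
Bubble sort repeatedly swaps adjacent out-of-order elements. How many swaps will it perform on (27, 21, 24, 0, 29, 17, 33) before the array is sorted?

9

The minimum number of adjacent swaps to sort an array equals its inversion count, since every such swap removes exactly one inversion.
Count inversions — for each element, later elements that are smaller:
27: 21, 24, 0, 17 → 4
21: 0, 17 → 2
24: 0, 17 → 2
0: none → 0
29: 17 → 1
17: none → 0
33: none → 0
Total inversions: 4 + 2 + 2 + 0 + 1 + 0 + 0 = 9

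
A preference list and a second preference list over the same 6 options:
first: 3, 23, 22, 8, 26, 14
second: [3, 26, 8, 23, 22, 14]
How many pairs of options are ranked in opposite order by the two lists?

Assign each item its position (1..6) in the first ordering, then rewrite the second ordering as that position sequence:
positions: 3→1, 23→2, 22→3, 8→4, 26→5, 14→6
second ordering as positions: [1, 5, 4, 2, 3, 6]
Discordant pairs = inversions in this position sequence.
1: 0
5: 4, 2, 3 → 3
4: 2, 3 → 2
2: 0
3: 0
6: 0
Total: 0 + 3 + 2 + 0 + 0 + 0 = 5

There are 5 pairs.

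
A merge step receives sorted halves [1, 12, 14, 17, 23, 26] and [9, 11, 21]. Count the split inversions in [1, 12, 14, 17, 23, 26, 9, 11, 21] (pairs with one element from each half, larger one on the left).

There are 12 cross-inversions.

Take each right-half value and tally the left-half values above it:
r = 9: 12, 14, 17, 23, 26 → 5
r = 11: 12, 14, 17, 23, 26 → 5
r = 21: 23, 26 → 2
Cross-inversions: 5 + 5 + 2 = 12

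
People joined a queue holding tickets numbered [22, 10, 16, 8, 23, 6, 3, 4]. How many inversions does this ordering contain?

22 inversions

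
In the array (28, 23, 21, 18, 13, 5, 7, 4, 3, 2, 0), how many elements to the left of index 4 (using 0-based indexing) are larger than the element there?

4

The element at index 4 is 13.
Elements before it: 28, 23, 21, 18
Those larger than 13: 28, 23, 21, 18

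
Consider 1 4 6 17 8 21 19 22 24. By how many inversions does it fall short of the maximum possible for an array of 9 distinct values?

Maximum inversions for 9 distinct elements is C(9, 2) = 9·8/2 = 36.
Current inversions — for each element, count later smaller elements:
1: 0
4: 0
6: 0
17: 1
8: 0
21: 1
19: 0
22: 0
24: 0
Current total: 0 + 0 + 0 + 1 + 0 + 1 + 0 + 0 + 0 = 2
Shortfall: 36 − 2 = 34

34 inversions short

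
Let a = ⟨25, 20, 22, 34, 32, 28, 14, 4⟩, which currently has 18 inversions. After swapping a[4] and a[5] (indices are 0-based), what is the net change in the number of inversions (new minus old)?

-1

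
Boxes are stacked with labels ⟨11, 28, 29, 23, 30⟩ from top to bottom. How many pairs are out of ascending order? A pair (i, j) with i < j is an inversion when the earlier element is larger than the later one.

There are 2 inversions.

Sweep left to right; for each value list the smaller values that follow it:
11: 0
28: 1
29: 1
23: 0
30: 0
Sum: 0 + 1 + 1 + 0 + 0 = 2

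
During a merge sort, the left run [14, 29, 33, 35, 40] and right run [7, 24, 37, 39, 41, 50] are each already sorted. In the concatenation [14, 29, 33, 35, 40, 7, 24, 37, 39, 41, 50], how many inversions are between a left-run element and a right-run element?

11

For each element r of the right run, count left-run elements greater than r:
r = 7: 14, 29, 33, 35, 40 → 5
r = 24: 29, 33, 35, 40 → 4
r = 37: 40 → 1
r = 39: 40 → 1
r = 41: none → 0
r = 50: none → 0
Cross-inversions: 5 + 4 + 1 + 1 + 0 + 0 = 11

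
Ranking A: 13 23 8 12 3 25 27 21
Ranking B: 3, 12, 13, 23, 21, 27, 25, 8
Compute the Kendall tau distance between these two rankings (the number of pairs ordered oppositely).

13 discordant pairs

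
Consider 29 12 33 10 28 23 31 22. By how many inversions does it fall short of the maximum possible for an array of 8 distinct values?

Maximum inversions for 8 distinct elements is C(8, 2) = 8·7/2 = 28.
Current inversions — for each element, count later smaller elements:
29: 5
12: 1
33: 5
10: 0
28: 2
23: 1
31: 1
22: 0
Current total: 5 + 1 + 5 + 0 + 2 + 1 + 1 + 0 = 15
Shortfall: 28 − 15 = 13

13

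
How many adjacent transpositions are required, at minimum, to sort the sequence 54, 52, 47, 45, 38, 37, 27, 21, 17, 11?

45 swaps

The minimum number of adjacent swaps to sort an array equals its inversion count, since every such swap removes exactly one inversion.
Count inversions — for each element, later elements that are smaller:
54: 52, 47, 45, 38, 37, 27, 21, 17, 11 → 9
52: 47, 45, 38, 37, 27, 21, 17, 11 → 8
47: 45, 38, 37, 27, 21, 17, 11 → 7
45: 38, 37, 27, 21, 17, 11 → 6
38: 37, 27, 21, 17, 11 → 5
37: 27, 21, 17, 11 → 4
27: 21, 17, 11 → 3
21: 17, 11 → 2
17: 11 → 1
11: none → 0
Total inversions: 9 + 8 + 7 + 6 + 5 + 4 + 3 + 2 + 1 + 0 = 45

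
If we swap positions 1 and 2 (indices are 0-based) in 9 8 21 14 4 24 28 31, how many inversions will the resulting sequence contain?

Positions 1 and 2 hold 8 and 21; after swapping, the array is [9, 21, 8, 14, 4, 24, 28, 31].
Count, for each position, how many later elements it exceeds:
9 → 8, 4 → 2
21 → 8, 14, 4 → 3
8 → 4 → 1
14 → 4 → 1
4 → none → 0
24 → none → 0
28 → none → 0
31 → none → 0
Sum: 2 + 3 + 1 + 1 + 0 + 0 + 0 + 0 = 7

7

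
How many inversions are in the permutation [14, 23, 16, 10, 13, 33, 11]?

12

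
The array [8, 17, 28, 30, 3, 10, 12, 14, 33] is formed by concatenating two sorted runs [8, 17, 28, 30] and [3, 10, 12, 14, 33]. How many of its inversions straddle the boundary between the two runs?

Cross-inversions: 13

Count, for every r in R, how many entries of L exceed r:
r = 3: 8, 17, 28, 30 → 4
r = 10: 17, 28, 30 → 3
r = 12: 17, 28, 30 → 3
r = 14: 17, 28, 30 → 3
r = 33: none → 0
Cross-inversions: 4 + 3 + 3 + 3 + 0 = 13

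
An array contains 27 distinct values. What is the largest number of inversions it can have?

351 inversions

The maximum occurs when the array is in strictly decreasing order: every one of the C(27, 2) pairs is inverted.
C(27, 2) = 27·26/2 = 351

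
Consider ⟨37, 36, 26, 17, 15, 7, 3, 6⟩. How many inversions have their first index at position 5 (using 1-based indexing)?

The element at index 5 is 15.
Elements after it: 7, 3, 6
Those smaller than 15: 7, 3, 6

3 such elements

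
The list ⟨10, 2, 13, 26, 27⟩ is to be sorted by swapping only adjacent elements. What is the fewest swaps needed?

Minimum adjacent swaps = number of inversions (each swap of adjacent out-of-order elements removes one inversion and no swap can remove more).
Count inversions — for each element, later elements that are smaller:
10: 2 → 1
2: none → 0
13: none → 0
26: none → 0
27: none → 0
Total inversions: 1 + 0 + 0 + 0 + 0 = 1

There is 1 swap.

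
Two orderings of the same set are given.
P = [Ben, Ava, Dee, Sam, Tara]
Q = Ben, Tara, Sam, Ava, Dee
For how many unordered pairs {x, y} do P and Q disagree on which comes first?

Assign each item its position (1..5) in the first ordering, then rewrite the second ordering as that position sequence:
positions: Ben→1, Ava→2, Dee→3, Sam→4, Tara→5
second ordering as positions: [1, 5, 4, 2, 3]
Discordant pairs = inversions in this position sequence.
1: 0
5: 4, 2, 3 → 3
4: 2, 3 → 2
2: 0
3: 0
Total: 0 + 3 + 2 + 0 + 0 = 5

5 disagreeing pairs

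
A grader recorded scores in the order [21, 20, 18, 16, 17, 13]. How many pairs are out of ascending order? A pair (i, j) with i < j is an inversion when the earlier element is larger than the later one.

Sweep left to right; for each value list the smaller values that follow it:
21: 5
20: 4
18: 3
16: 1
17: 1
13: 0
Sum: 5 + 4 + 3 + 1 + 1 + 0 = 14

14 inversions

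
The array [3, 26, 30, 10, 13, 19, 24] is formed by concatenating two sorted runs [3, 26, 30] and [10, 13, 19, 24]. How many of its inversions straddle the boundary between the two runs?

8

Take each right-half value and tally the left-half values above it:
r = 10: 26, 30 → 2
r = 13: 26, 30 → 2
r = 19: 26, 30 → 2
r = 24: 26, 30 → 2
Cross-inversions: 2 + 2 + 2 + 2 = 8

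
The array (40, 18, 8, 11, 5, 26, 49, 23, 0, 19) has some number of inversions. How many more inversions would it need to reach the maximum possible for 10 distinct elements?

20

Maximum inversions for 10 distinct elements is C(10, 2) = 10·9/2 = 45.
Current inversions — for each element, count later smaller elements:
40: 8
18: 4
8: 2
11: 2
5: 1
26: 3
49: 3
23: 2
0: 0
19: 0
Current total: 8 + 4 + 2 + 2 + 1 + 3 + 3 + 2 + 0 + 0 = 25
Shortfall: 45 − 25 = 20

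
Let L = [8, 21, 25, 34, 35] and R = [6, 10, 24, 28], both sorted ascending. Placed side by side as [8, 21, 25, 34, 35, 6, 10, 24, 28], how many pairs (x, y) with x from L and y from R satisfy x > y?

14 cross-inversions

Take each right-half value and tally the left-half values above it:
r = 6: 8, 21, 25, 34, 35 → 5
r = 10: 21, 25, 34, 35 → 4
r = 24: 25, 34, 35 → 3
r = 28: 34, 35 → 2
Cross-inversions: 5 + 4 + 3 + 2 = 14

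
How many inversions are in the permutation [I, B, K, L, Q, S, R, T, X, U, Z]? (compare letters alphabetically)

3 out-of-order pairs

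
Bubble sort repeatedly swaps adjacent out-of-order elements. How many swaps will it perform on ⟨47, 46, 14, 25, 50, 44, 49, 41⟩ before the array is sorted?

Minimum adjacent swaps = number of inversions (each swap of adjacent out-of-order elements removes one inversion and no swap can remove more).
Count inversions — for each element, later elements that are smaller:
47: 46, 14, 25, 44, 41 → 5
46: 14, 25, 44, 41 → 4
14: none → 0
25: none → 0
50: 44, 49, 41 → 3
44: 41 → 1
49: 41 → 1
41: none → 0
Total inversions: 5 + 4 + 0 + 0 + 3 + 1 + 1 + 0 = 14

There are 14 adjacent swaps.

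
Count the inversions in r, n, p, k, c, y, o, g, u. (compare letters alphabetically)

Inversions: 19

For each element, count later entries that are smaller:
r: 6
n: 3
p: 4
k: 2
c: 0
y: 3
o: 1
g: 0
u: 0
Sum: 6 + 3 + 4 + 2 + 0 + 3 + 1 + 0 + 0 = 19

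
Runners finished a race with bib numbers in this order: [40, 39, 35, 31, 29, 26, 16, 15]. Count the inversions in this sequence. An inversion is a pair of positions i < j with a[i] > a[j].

Inversions: 28

Element-by-element contributions:
40 → 39, 35, 31, 29, 26, 16, 15 → 7
39 → 35, 31, 29, 26, 16, 15 → 6
35 → 31, 29, 26, 16, 15 → 5
31 → 29, 26, 16, 15 → 4
29 → 26, 16, 15 → 3
26 → 16, 15 → 2
16 → 15 → 1
15 → none → 0
Sum: 7 + 6 + 5 + 4 + 3 + 2 + 1 + 0 = 28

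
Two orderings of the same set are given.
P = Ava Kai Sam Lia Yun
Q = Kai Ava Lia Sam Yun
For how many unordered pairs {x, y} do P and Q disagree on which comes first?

2

Assign each item its position (1..5) in the first ordering, then rewrite the second ordering as that position sequence:
positions: Ava→1, Kai→2, Sam→3, Lia→4, Yun→5
second ordering as positions: [2, 1, 4, 3, 5]
Discordant pairs = inversions in this position sequence.
2: 1 → 1
1: 0
4: 3 → 1
3: 0
5: 0
Total: 1 + 0 + 1 + 0 + 0 = 2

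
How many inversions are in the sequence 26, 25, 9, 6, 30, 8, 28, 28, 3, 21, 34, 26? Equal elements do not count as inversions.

29 inversions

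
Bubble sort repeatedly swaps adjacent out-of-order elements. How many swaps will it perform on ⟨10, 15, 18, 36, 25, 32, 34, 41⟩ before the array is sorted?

Minimum adjacent swaps = number of inversions (each swap of adjacent out-of-order elements removes one inversion and no swap can remove more).
Count inversions — for each element, later elements that are smaller:
10: none → 0
15: none → 0
18: none → 0
36: 25, 32, 34 → 3
25: none → 0
32: none → 0
34: none → 0
41: none → 0
Total inversions: 0 + 0 + 0 + 3 + 0 + 0 + 0 + 0 = 3

3 adjacent swaps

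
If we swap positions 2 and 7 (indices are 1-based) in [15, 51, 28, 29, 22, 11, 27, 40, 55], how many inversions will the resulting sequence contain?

Positions 2 and 7 hold 51 and 27; after swapping, the array is [15, 27, 28, 29, 22, 11, 51, 40, 55].
Element-by-element contributions:
15: 1
27: 2
28: 2
29: 2
22: 1
11: 0
51: 1
40: 0
55: 0
Sum: 1 + 2 + 2 + 2 + 1 + 0 + 1 + 0 + 0 = 9

Inversions: 9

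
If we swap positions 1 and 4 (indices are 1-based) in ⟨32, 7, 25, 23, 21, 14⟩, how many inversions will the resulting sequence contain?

Positions 1 and 4 hold 32 and 23; after swapping, the array is [23, 7, 25, 32, 21, 14].
Element-by-element contributions:
23 → 7, 21, 14 → 3
7 → none → 0
25 → 21, 14 → 2
32 → 21, 14 → 2
21 → 14 → 1
14 → none → 0
Sum: 3 + 0 + 2 + 2 + 1 + 0 = 8

8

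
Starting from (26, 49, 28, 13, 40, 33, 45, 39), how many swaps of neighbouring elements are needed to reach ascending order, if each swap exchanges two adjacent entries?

The minimum number of adjacent swaps to sort an array equals its inversion count, since every such swap removes exactly one inversion.
Count inversions — for each element, later elements that are smaller:
26: 13 → 1
49: 28, 13, 40, 33, 45, 39 → 6
28: 13 → 1
13: none → 0
40: 33, 39 → 2
33: none → 0
45: 39 → 1
39: none → 0
Total inversions: 1 + 6 + 1 + 0 + 2 + 0 + 1 + 0 = 11

11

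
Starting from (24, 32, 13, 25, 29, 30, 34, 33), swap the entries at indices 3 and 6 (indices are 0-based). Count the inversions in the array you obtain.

Positions 3 and 6 hold 25 and 34; after swapping, the array is [24, 32, 13, 34, 29, 30, 25, 33].
Count, for each position, how many later elements it exceeds:
24 → 13 → 1
32 → 13, 29, 30, 25 → 4
13 → none → 0
34 → 29, 30, 25, 33 → 4
29 → 25 → 1
30 → 25 → 1
25 → none → 0
33 → none → 0
Sum: 1 + 4 + 0 + 4 + 1 + 1 + 0 + 0 = 11

11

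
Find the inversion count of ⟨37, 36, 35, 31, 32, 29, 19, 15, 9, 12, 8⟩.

There are 53 inversions.

Count, for each position, how many later elements it exceeds:
37 → 36, 35, 31, 32, 29, 19, 15, 9, 12, 8 → 10
36 → 35, 31, 32, 29, 19, 15, 9, 12, 8 → 9
35 → 31, 32, 29, 19, 15, 9, 12, 8 → 8
31 → 29, 19, 15, 9, 12, 8 → 6
32 → 29, 19, 15, 9, 12, 8 → 6
29 → 19, 15, 9, 12, 8 → 5
19 → 15, 9, 12, 8 → 4
15 → 9, 12, 8 → 3
9 → 8 → 1
12 → 8 → 1
8 → none → 0
Sum: 10 + 9 + 8 + 6 + 6 + 5 + 4 + 3 + 1 + 1 + 0 = 53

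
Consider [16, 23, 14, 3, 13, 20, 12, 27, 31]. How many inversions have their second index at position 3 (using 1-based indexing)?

2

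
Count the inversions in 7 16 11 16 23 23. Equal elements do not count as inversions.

1

Inversion pairs (indices are 1-based):
(2,3): 16 > 11
That's 1 pair.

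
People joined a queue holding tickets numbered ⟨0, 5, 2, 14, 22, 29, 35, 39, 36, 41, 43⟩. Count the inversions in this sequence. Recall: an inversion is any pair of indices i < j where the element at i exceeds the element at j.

Count, for each position, how many later elements it exceeds:
0: 0
5: 1
2: 0
14: 0
22: 0
29: 0
35: 0
39: 1
36: 0
41: 0
43: 0
Sum: 0 + 1 + 0 + 0 + 0 + 0 + 0 + 1 + 0 + 0 + 0 = 2

2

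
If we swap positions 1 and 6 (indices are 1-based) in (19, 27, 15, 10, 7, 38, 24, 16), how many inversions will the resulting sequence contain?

Inversions: 18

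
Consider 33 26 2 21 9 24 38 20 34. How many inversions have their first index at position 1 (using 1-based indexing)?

6

The element at index 1 is 33.
Elements after it: 26, 2, 21, 9, 24, 38, 20, 34
Those smaller than 33: 26, 2, 21, 9, 24, 20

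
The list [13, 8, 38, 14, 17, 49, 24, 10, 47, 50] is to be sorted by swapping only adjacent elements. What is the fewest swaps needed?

Minimum adjacent swaps = number of inversions (each swap of adjacent out-of-order elements removes one inversion and no swap can remove more).
Count inversions — for each element, later elements that are smaller:
13: 8, 10 → 2
8: none → 0
38: 14, 17, 24, 10 → 4
14: 10 → 1
17: 10 → 1
49: 24, 10, 47 → 3
24: 10 → 1
10: none → 0
47: none → 0
50: none → 0
Total inversions: 2 + 0 + 4 + 1 + 1 + 3 + 1 + 0 + 0 + 0 = 12

There are 12 swaps.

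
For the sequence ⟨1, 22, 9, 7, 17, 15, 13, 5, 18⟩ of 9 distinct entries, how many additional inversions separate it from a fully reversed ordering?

20

Maximum inversions for 9 distinct elements is C(9, 2) = 9·8/2 = 36.
Current inversions — for each element, count later smaller elements:
1: 0
22: 7
9: 2
7: 1
17: 3
15: 2
13: 1
5: 0
18: 0
Current total: 0 + 7 + 2 + 1 + 3 + 2 + 1 + 0 + 0 = 16
Shortfall: 36 − 16 = 20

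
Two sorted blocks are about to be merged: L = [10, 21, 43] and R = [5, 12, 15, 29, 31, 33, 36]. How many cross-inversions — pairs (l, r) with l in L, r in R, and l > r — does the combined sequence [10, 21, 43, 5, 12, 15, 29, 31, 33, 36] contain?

Count, for every r in R, how many entries of L exceed r:
r = 5: 10, 21, 43 → 3
r = 12: 21, 43 → 2
r = 15: 21, 43 → 2
r = 29: 43 → 1
r = 31: 43 → 1
r = 33: 43 → 1
r = 36: 43 → 1
Cross-inversions: 3 + 2 + 2 + 1 + 1 + 1 + 1 = 11

11 split inversions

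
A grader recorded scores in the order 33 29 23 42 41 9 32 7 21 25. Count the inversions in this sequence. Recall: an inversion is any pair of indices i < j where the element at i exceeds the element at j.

30 inversions

Element-by-element contributions:
33 → 29, 23, 9, 32, 7, 21, 25 → 7
29 → 23, 9, 7, 21, 25 → 5
23 → 9, 7, 21 → 3
42 → 41, 9, 32, 7, 21, 25 → 6
41 → 9, 32, 7, 21, 25 → 5
9 → 7 → 1
32 → 7, 21, 25 → 3
7 → none → 0
21 → none → 0
25 → none → 0
Sum: 7 + 5 + 3 + 6 + 5 + 1 + 3 + 0 + 0 + 0 = 30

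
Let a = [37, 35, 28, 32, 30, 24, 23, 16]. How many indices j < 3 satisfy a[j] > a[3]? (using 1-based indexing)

2 such elements

The element at index 3 is 28.
Elements before it: 37, 35
Those larger than 28: 37, 35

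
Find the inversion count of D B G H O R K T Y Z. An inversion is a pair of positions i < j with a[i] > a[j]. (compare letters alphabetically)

3

Sweep left to right; for each value list the smaller values that follow it:
D → B → 1
B → none → 0
G → none → 0
H → none → 0
O → K → 1
R → K → 1
K → none → 0
T → none → 0
Y → none → 0
Z → none → 0
Sum: 1 + 0 + 0 + 0 + 1 + 1 + 0 + 0 + 0 + 0 = 3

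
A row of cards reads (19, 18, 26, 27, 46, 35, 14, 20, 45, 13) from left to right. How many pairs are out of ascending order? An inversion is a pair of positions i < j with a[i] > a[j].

Sweep left to right; for each value list the smaller values that follow it:
19: 3
18: 2
26: 3
27: 3
46: 5
35: 3
14: 1
20: 1
45: 1
13: 0
Sum: 3 + 2 + 3 + 3 + 5 + 3 + 1 + 1 + 1 + 0 = 22

Inversions: 22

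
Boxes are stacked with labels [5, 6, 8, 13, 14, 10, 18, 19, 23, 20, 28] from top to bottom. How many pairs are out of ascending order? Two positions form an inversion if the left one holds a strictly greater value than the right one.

3

For each element, count later entries that are smaller:
5 → none → 0
6 → none → 0
8 → none → 0
13 → 10 → 1
14 → 10 → 1
10 → none → 0
18 → none → 0
19 → none → 0
23 → 20 → 1
20 → none → 0
28 → none → 0
Sum: 0 + 0 + 0 + 1 + 1 + 0 + 0 + 0 + 1 + 0 + 0 = 3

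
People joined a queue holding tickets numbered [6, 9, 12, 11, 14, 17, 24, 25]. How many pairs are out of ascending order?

Sweep left to right; for each value list the smaller values that follow it:
6 → none → 0
9 → none → 0
12 → 11 → 1
11 → none → 0
14 → none → 0
17 → none → 0
24 → none → 0
25 → none → 0
Sum: 0 + 0 + 1 + 0 + 0 + 0 + 0 + 0 = 1

1 inversion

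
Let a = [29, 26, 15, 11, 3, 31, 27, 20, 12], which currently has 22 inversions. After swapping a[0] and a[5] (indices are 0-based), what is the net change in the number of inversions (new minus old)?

Positions 0 and 5 hold 29 and 31; after swapping, the array is [31, 26, 15, 11, 3, 29, 27, 20, 12].
Sweep left to right; for each value list the smaller values that follow it:
31 → 26, 15, 11, 3, 29, 27, 20, 12 → 8
26 → 15, 11, 3, 20, 12 → 5
15 → 11, 3, 12 → 3
11 → 3 → 1
3 → none → 0
29 → 27, 20, 12 → 3
27 → 20, 12 → 2
20 → 12 → 1
12 → none → 0
Sum: 8 + 5 + 3 + 1 + 0 + 3 + 2 + 1 + 0 = 23
Change: 23 − 22 = +1

+1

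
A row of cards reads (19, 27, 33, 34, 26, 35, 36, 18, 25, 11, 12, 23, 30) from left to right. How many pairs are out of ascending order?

For each element, count later entries that are smaller:
19 → 18, 11, 12 → 3
27 → 26, 18, 25, 11, 12, 23 → 6
33 → 26, 18, 25, 11, 12, 23, 30 → 7
34 → 26, 18, 25, 11, 12, 23, 30 → 7
26 → 18, 25, 11, 12, 23 → 5
35 → 18, 25, 11, 12, 23, 30 → 6
36 → 18, 25, 11, 12, 23, 30 → 6
18 → 11, 12 → 2
25 → 11, 12, 23 → 3
11 → none → 0
12 → none → 0
23 → none → 0
30 → none → 0
Sum: 3 + 6 + 7 + 7 + 5 + 6 + 6 + 2 + 3 + 0 + 0 + 0 + 0 = 45

Inversions: 45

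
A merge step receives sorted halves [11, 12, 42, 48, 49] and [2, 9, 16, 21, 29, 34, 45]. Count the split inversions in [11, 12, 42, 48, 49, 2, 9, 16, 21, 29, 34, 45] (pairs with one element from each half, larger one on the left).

Take each right-half value and tally the left-half values above it:
r = 2: 11, 12, 42, 48, 49 → 5
r = 9: 11, 12, 42, 48, 49 → 5
r = 16: 42, 48, 49 → 3
r = 21: 42, 48, 49 → 3
r = 29: 42, 48, 49 → 3
r = 34: 42, 48, 49 → 3
r = 45: 48, 49 → 2
Cross-inversions: 5 + 5 + 3 + 3 + 3 + 3 + 2 = 24

Split inversions: 24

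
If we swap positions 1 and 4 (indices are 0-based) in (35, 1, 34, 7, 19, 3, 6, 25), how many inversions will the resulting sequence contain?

There are 19 inversions.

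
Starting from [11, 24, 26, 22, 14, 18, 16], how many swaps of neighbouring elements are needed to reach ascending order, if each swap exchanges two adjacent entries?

The minimum number of adjacent swaps to sort an array equals its inversion count, since every such swap removes exactly one inversion.
Count inversions — for each element, later elements that are smaller:
11: none → 0
24: 22, 14, 18, 16 → 4
26: 22, 14, 18, 16 → 4
22: 14, 18, 16 → 3
14: none → 0
18: 16 → 1
16: none → 0
Total inversions: 0 + 4 + 4 + 3 + 0 + 1 + 0 = 12

12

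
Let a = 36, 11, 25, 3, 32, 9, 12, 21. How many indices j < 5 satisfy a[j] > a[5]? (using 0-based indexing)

4

The element at index 5 is 9.
Elements before it: 36, 11, 25, 3, 32
Those larger than 9: 36, 11, 25, 32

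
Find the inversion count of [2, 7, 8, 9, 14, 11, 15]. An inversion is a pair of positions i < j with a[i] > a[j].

1 inversion

Element-by-element contributions:
2 → none → 0
7 → none → 0
8 → none → 0
9 → none → 0
14 → 11 → 1
11 → none → 0
15 → none → 0
Sum: 0 + 0 + 0 + 0 + 1 + 0 + 0 = 1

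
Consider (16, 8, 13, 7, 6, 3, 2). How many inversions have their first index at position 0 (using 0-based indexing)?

The element at index 0 is 16.
Elements after it: 8, 13, 7, 6, 3, 2
Those smaller than 16: 8, 13, 7, 6, 3, 2

6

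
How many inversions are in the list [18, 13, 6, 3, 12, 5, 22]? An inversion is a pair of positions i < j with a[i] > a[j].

12 out-of-order pairs

Inversion pairs (indices are 0-based):
(0,1): 18 > 13
(0,2): 18 > 6
(0,3): 18 > 3
(0,4): 18 > 12
(0,5): 18 > 5
(1,2): 13 > 6
(1,3): 13 > 3
(1,4): 13 > 12
(1,5): 13 > 5
(2,3): 6 > 3
(2,5): 6 > 5
(4,5): 12 > 5
That's 12 pairs.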